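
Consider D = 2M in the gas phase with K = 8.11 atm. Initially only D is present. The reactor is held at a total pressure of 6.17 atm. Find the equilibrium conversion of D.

Take 1 mol D as basis and let X be its fractional conversion, so ξ = X.
At extent ξ: n_D = 1 − X; n_M = 2X.
Summing: n_T = 1 + X.
y_i = n_i/n_T, p_i = y_i·P. K = p_M^2 / (p_D).
Equating to 8.11 atm and solving on 0 < X < 1: X = 0.497.

X = 0.497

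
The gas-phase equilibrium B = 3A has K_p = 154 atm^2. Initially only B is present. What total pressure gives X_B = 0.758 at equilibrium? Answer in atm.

P = 4.48 atm

Take 1 mol B as basis and let X be its fractional conversion, so ξ = X.
Mole table: n_B = 1 − X; n_A = 3X.
Total moles n_T = 1 + 2X.
K_p = p_A^3 / (p_B) with p_i = (n_i/n_T)·P.
At X = 0.758: the mole-fraction product g(X) = Π y_i^ν_i = 7.676. Since K_p = g(X)·P^{2}, P = (K_p/g)^(1/2) = (154/7.676)^(1/2) = 4.48 atm.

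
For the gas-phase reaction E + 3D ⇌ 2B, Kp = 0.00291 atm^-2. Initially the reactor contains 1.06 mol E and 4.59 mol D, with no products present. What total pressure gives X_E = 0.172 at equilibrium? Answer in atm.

P = 4.69 atm

Take 1.06 mol E as basis and let X be its fractional conversion, so ξ = 1.06X.
Mole table: n_E = 1.06 − 1.06X; n_D = 4.59 − 3.18X; n_B = 2.12X.
Total moles n_T = 5.65 − 2.12X.
Kp = p_B^2 / (p_E p_D^3) with p_i = (n_i/n_T)·P.
At X = 0.172: the mole-fraction product g(X) = Π y_i^ν_i = 0.06404. Since Kp = g(X)·P^{-2}, P = (g/Kp)^(1/2) = (0.06404/0.00291)^(1/2) = 4.69 atm.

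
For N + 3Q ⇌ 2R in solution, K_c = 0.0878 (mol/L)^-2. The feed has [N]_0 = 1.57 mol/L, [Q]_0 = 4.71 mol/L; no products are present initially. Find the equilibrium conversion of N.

X = 0.414

Let X = conversion of N; extent ξ = 1.57·X mol/L.
Concentrations: [N] = 1.57 − 1.57X; [Q] = 4.71 − 4.71X; [R] = 3.14X.
K_c = [R]^2 / ([N] [Q]^3).
Setting equal to 0.0878 and solving for X on (0,1) gives X = 0.414.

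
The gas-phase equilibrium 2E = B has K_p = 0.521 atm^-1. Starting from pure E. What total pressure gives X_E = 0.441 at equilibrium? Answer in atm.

P = 1.06 atm

Let X = conversion of E (basis 1 mol E); extent of reaction ξ = 0.5X.
Moles: n_E = 1 − X; n_B = 0.5X.
Total moles n_T = 1 − 0.5X.
K_p = p_B / (p_E^2) with p_i = (n_i/n_T)·P.
At X = 0.441: the mole-fraction product g(X) = Π y_i^ν_i = 0.55. Since K_p = g(X)·P^{-1}, P = (g/K_p)^(1/1) = (0.55/0.521)^(1/1) = 1.06 atm.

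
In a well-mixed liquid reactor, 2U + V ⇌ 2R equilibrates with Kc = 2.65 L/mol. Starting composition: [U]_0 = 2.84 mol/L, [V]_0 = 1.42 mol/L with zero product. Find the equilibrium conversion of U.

X = 0.562

Let X = conversion of U; extent ξ = 2.84X/2 mol/L.
Concentrations: [U] = 2.84 − 2.84X; [V] = 1.42 − 1.42X; [R] = 2.84X.
Kc = [R]^2 / ([U]^2 [V]).
Equating to 2.65 L/mol: the physical root is X = 0.562.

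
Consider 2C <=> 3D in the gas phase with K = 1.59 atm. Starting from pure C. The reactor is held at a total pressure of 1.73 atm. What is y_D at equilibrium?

y_D = 0.561

Let X = conversion of C (basis 1 mol C); extent of reaction ξ = 0.5X.
Moles: n_C = 1 − X; n_D = 1.5X.
Total moles n_T = 1 + 0.5X.
With p_i = (n_i/n_T)P, K = p_D^3 / (p_C^2).
This yields a degree-3 equation in X; solving on (0,1), X = 0.460.
Then n_D = 0.691, n_T = 1.23, so y_D = 0.561.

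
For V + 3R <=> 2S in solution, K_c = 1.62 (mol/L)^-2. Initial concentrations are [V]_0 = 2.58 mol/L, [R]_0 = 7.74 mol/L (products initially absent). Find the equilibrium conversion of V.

Let X = conversion of V; extent ξ = 2.58·X mol/L.
Concentrations: [V] = 2.58 − 2.58X; [R] = 7.74 − 7.74X; [S] = 5.16X.
K_c = [S]^2 / ([V] [R]^3).
Solving K_c = 1.62 for X ∈ (0,1): X = 0.711.

X = 0.711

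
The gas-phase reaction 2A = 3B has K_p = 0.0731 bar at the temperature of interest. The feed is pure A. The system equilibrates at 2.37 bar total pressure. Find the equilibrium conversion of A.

X = 0.188

Basis: 1 mol A initially; let X = conversion of A. Extent ξ = 0.5X.
Moles: n_A = 1 − X; n_B = 1.5X.
Summing: n_T = 1 + 0.5X.
y_i = n_i/n_T, p_i = y_i·P. K_p = p_B^3 / (p_A^2).
This yields a degree-3 equation in X; solving on (0,1), X = 0.188.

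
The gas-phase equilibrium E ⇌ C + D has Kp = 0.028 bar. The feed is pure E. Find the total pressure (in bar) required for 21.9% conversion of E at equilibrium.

P = 0.556 bar

Basis: 1 mol E initially; let X = conversion of E. Extent ξ = X.
Species balance: n_E = 1 − X; n_C = X; n_D = X.
Summing: n_T = 1 + X.
Kp = p_C p_D / (p_E) with p_i = (n_i/n_T)·P.
At X = 0.219: the mole-fraction product g(X) = Π y_i^ν_i = 0.05038. Since Kp = g(X)·P^{1}, P = (Kp/g)^(1/1) = (0.028/0.05038)^(1/1) = 0.556 bar.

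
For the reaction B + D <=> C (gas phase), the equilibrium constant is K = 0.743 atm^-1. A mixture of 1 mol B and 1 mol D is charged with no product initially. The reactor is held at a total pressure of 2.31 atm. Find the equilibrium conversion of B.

Basis: 1 mol B initially; let X = conversion of B. Extent ξ = X.
Mole table: n_B = 1 − X; n_D = 1 − X; n_C = X.
Total moles n_T = 2 − X.
Mole fractions y_i = n_i/n_T; K = p_C / (p_B p_D) with p_i = y_i·P.
Substituting and setting equal to 0.743 atm^-1 gives a polynomial in X; the root in (0,1) is X = 0.393.

X = 0.393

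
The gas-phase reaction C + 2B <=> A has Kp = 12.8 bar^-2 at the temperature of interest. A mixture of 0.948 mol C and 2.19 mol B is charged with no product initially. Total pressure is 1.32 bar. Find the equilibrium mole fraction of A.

Basis: 0.948 mol C initially; let X = conversion of C. Extent ξ = 0.948X.
At extent ξ: n_C = 0.948 − 0.948X; n_B = 2.19 − 1.9X; n_A = 0.948X.
Summing: n_T = 3.14 − 1.9X.
With p_i = (n_i/n_T)P, Kp = p_A / (p_C p_B^2).
This yields a degree-3 equation in X; solving on (0,1), X = 0.796.
Then n_A = 0.754, n_T = 1.63, so y_A = 0.463.

y_A = 0.463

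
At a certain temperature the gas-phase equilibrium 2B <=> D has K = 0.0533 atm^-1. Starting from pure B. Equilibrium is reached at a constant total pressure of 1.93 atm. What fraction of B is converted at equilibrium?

Take 1 mol B as basis and let X be its fractional conversion, so ξ = 0.5X.
Moles: n_B = 1 − X; n_D = 0.5X.
Summing: n_T = 1 − 0.5X.
y_i = n_i/n_T, p_i = y_i·P. K = p_D / (p_B^2).
Substituting and setting equal to 0.0533 atm^-1 gives a polynomial in X; the root in (0,1) is X = 0.158.

X = 0.158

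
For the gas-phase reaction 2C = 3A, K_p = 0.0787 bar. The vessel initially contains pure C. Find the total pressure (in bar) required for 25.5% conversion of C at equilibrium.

Let X = conversion of C (basis 1 mol C); extent of reaction ξ = 0.5X.
Moles: n_C = 1 − X; n_A = 1.5X.
Summing: n_T = 1 + 0.5X.
K_p = p_A^3 / (p_C^2) with p_i = (n_i/n_T)·P.
At X = 0.255: the mole-fraction product g(X) = Π y_i^ν_i = 0.08943. Since K_p = g(X)·P^{1}, P = (K_p/g)^(1/1) = (0.0787/0.08943)^(1/1) = 0.88 bar.

P = 0.88 bar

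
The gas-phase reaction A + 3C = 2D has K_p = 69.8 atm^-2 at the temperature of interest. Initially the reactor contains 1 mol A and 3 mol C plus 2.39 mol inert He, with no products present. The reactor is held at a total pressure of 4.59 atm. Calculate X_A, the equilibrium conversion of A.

X = 0.804

Basis: 1 mol A initially; let X = conversion of A. Extent ξ = X.
Moles: n_A = 1 − X; n_C = 3 − 3X; n_D = 2X; n_I = 2.39 (inert).
Total moles n_T = 6.39 − 2X.
With p_i = (n_i/n_T)P, K_p = p_D^2 / (p_A p_C^3).
Substituting and setting equal to 69.8 atm^-2 gives a polynomial in X; the root in (0,1) is X = 0.804.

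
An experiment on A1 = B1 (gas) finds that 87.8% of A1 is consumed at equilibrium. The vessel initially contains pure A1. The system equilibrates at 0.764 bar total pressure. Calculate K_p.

Take 1 mol A1 as basis and let X be its fractional conversion, so ξ = X.
At extent ξ: n_A1 = 1 − X; n_B1 = X.
Total moles n_T = 1 (Δν = 0, constant).
At X = 0.878: n_A1 = 0.122, n_B1 = 0.878, n_T = 1.
p_i = (n_i/n_T)·P. K_p = p_B1 / (p_A1) = 7.2.

K_p = 7.2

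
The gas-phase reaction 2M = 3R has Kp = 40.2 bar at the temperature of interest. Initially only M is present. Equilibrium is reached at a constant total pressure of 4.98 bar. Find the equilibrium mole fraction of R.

y_R = 0.765

Take 1 mol M as basis and let X be its fractional conversion, so ξ = 0.5X.
Species balance: n_M = 1 − X; n_R = 1.5X.
Summing: n_T = 1 + 0.5X.
With p_i = (n_i/n_T)P, Kp = p_R^3 / (p_M^2).
This yields a degree-3 equation in X; solving on (0,1), X = 0.684.
Then n_R = 1.03, n_T = 1.34, so y_R = 0.765.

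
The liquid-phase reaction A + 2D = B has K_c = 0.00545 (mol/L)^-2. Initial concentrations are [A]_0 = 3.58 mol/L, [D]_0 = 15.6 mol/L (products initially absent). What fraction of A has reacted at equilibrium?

Let X = conversion of A; extent ξ = 3.58·X mol/L.
Concentrations: [A] = 3.58 − 3.58X; [D] = 15.6 − 7.16X; [B] = 3.58X.
K_c = [B] / ([A] [D]^2).
This equals 0.00545 at X = 0.454 (the root in 0 < X < 1).

X = 0.454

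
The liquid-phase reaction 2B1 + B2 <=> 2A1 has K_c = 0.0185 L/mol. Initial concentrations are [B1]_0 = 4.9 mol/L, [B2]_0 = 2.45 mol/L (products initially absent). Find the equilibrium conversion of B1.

Let X = conversion of B1; extent ξ = 4.9X/2 mol/L.
Concentrations: [B1] = 4.9 − 4.9X; [B2] = 2.45 − 2.45X; [A1] = 4.9X.
K_c = [A1]^2 / ([B1]^2 [B2]).
Setting equal to 0.0185 and solving for X on (0,1) gives X = 0.163.

X = 0.163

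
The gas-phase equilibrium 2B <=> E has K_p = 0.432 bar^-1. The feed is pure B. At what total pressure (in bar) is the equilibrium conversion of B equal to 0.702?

Let X = conversion of B (basis 1 mol B); extent of reaction ξ = 0.5X.
Mole table: n_B = 1 − X; n_E = 0.5X.
n_T = Σnᵢ = 1 − 0.5X.
K_p = p_E / (p_B^2) with p_i = (n_i/n_T)·P.
At X = 0.702: the mole-fraction product g(X) = Π y_i^ν_i = 2.565. Since K_p = g(X)·P^{-1}, P = (g/K_p)^(1/1) = (2.565/0.432)^(1/1) = 5.94 bar.

P = 5.94 bar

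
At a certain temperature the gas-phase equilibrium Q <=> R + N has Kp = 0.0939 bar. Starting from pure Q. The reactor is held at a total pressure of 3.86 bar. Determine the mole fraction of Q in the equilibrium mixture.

Take 1 mol Q as basis and let X be its fractional conversion, so ξ = X.
Species balance: n_Q = 1 − X; n_R = X; n_N = X.
n_T = Σnᵢ = 1 + X.
Mole fractions y_i = n_i/n_T; Kp = p_R p_N / (p_Q) with p_i = y_i·P.
Substituting and setting equal to 0.0939 bar gives a polynomial in X; the root in (0,1) is X = 0.154.
Then n_Q = 0.846, n_T = 1.15, so y_Q = 0.733.

y_Q = 0.733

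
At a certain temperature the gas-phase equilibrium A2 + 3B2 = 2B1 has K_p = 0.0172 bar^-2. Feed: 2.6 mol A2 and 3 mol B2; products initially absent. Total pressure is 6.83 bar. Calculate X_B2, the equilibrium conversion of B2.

X = 0.363

Let X = conversion of B2 (basis 3 mol B2); extent of reaction ξ = X.
At extent ξ: n_A2 = 2.6 − X; n_B2 = 3 − 3X; n_B1 = 2X.
n_T = Σnᵢ = 5.6 − 2X.
With p_i = (n_i/n_T)P, K_p = p_B1^2 / (p_A2 p_B2^3).
Substituting and setting equal to 0.0172 bar^-2 gives a polynomial in X; the root in (0,1) is X = 0.363.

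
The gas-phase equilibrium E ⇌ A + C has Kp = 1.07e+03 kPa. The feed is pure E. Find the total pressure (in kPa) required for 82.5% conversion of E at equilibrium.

P = 502 kPa

Take 1 mol E as basis and let X be its fractional conversion, so ξ = X.
Species balance: n_E = 1 − X; n_A = X; n_C = X.
Total moles n_T = 1 + X.
Kp = p_A p_C / (p_E) with p_i = (n_i/n_T)·P.
At X = 0.825: the mole-fraction product g(X) = Π y_i^ν_i = 2.131. Since Kp = g(X)·P^{1}, P = (Kp/g)^(1/1) = (1.07e+03/2.131)^(1/1) = 502 kPa.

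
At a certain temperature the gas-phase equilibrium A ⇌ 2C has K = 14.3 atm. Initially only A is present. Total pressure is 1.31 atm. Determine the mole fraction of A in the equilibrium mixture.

Let X = conversion of A (basis 1 mol A); extent of reaction ξ = X.
At extent ξ: n_A = 1 − X; n_C = 2X.
n_T = Σnᵢ = 1 + X.
y_i = n_i/n_T, p_i = y_i·P. K = p_C^2 / (p_A).
Equating to 14.3 atm and solving on 0 < X < 1: X = 0.855.
Then n_A = 0.145, n_T = 1.86, so y_A = 0.078.

y_A = 0.078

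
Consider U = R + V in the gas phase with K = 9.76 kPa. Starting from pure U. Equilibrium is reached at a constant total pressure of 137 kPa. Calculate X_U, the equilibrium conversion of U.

Basis: 1 mol U initially; let X = conversion of U. Extent ξ = X.
At extent ξ: n_U = 1 − X; n_R = X; n_V = X.
Summing: n_T = 1 + X.
With p_i = (n_i/n_T)P, K = p_R p_V / (p_U).
Setting this equal to 9.76 kPa and taking the physical root (0 < X < 1) gives X = 0.258.

X = 0.258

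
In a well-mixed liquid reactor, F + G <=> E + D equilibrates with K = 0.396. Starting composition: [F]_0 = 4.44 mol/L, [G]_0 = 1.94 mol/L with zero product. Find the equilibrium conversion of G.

Let X = conversion of G; extent ξ = 1.94·X mol/L.
Concentrations: [F] = 4.44 − 1.94X; [G] = 1.94 − 1.94X; [E] = 1.94X; [D] = 1.94X.
K = [E] [D] / ([F] [G]).
Setting equal to 0.396 and solving for X on (0,1) gives X = 0.554.

X = 0.554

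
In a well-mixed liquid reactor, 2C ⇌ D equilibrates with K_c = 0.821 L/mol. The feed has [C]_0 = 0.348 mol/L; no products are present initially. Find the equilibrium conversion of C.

Let X = conversion of C; extent ξ = 0.348X/2 mol/L.
Concentrations: [C] = 0.348 − 0.348X; [D] = 0.174X.
K_c = [D] / ([C]^2).
Setting equal to 0.821 and solving for X on (0,1) gives X = 0.289.

X = 0.289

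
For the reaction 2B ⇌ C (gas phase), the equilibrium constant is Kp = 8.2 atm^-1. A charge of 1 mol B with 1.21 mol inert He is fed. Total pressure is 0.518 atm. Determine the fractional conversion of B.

Let X = conversion of B (basis 1 mol B); extent of reaction ξ = 0.5X.
Species balance: n_B = 1 − X; n_C = 0.5X; n_I = 1.21 (inert).
n_T = Σnᵢ = 2.21 − 0.5X.
Mole fractions y_i = n_i/n_T; Kp = p_C / (p_B^2) with p_i = y_i·P.
Substituting and setting equal to 8.2 atm^-1 gives a polynomial in X; the root in (0,1) is X = 0.626.

X = 0.626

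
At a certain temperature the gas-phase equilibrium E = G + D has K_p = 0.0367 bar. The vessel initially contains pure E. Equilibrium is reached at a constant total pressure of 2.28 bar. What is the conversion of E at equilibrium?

Basis: 1 mol E initially; let X = conversion of E. Extent ξ = X.
Moles: n_E = 1 − X; n_G = X; n_D = X.
Total moles n_T = 1 + X.
Mole fractions y_i = n_i/n_T; K_p = p_G p_D / (p_E) with p_i = y_i·P.
Substituting and setting equal to 0.0367 bar gives a polynomial in X; the root in (0,1) is X = 0.126.

X = 0.126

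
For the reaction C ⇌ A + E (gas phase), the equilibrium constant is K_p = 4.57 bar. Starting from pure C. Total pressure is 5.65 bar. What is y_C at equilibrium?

Basis: 1 mol C initially; let X = conversion of C. Extent ξ = X.
At extent ξ: n_C = 1 − X; n_A = X; n_E = X.
Total moles n_T = 1 + X.
With p_i = (n_i/n_T)P, K_p = p_A p_E / (p_C).
This yields a degree-2 equation in X; solving on (0,1), X = 0.669.
Then n_C = 0.331, n_T = 1.67, so y_C = 0.199.

y_C = 0.199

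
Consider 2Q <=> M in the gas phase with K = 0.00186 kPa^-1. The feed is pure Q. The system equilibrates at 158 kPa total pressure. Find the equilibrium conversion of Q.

Take 1 mol Q as basis and let X be its fractional conversion, so ξ = 0.5X.
Moles: n_Q = 1 − X; n_M = 0.5X.
Total moles n_T = 1 − 0.5X.
With p_i = (n_i/n_T)P, K = p_M / (p_Q^2).
This yields a degree-2 equation in X; solving on (0,1), X = 0.322.

X = 0.322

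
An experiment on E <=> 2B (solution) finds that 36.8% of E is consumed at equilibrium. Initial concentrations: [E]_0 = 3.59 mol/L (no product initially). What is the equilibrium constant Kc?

Let X = conversion of E.
Concentrations: [E] = 3.59 − 3.59X; [B] = 7.18X.
At X = 0.368: [E] = 2.27, [B] = 2.64.
Kc = [B]^2 / ([E]) = 3.08 mol/L.

Kc = 3.08 mol/L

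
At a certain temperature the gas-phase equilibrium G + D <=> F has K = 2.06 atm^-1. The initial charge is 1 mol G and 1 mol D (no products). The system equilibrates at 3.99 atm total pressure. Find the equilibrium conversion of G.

Let X = conversion of G (basis 1 mol G); extent of reaction ξ = X.
At extent ξ: n_G = 1 − X; n_D = 1 − X; n_F = X.
Summing: n_T = 2 − X.
Mole fractions y_i = n_i/n_T; K = p_F / (p_G p_D) with p_i = y_i·P.
Equating to 2.06 atm^-1 and solving on 0 < X < 1: X = 0.671.

X = 0.671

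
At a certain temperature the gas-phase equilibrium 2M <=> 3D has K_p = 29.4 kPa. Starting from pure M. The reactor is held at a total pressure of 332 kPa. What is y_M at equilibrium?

y_M = 0.662

Let X = conversion of M (basis 1 mol M); extent of reaction ξ = 0.5X.
At extent ξ: n_M = 1 − X; n_D = 1.5X.
Summing: n_T = 1 + 0.5X.
Mole fractions y_i = n_i/n_T; K_p = p_D^3 / (p_M^2) with p_i = y_i·P.
This yields a degree-3 equation in X; solving on (0,1), X = 0.254.
Then n_M = 0.746, n_T = 1.13, so y_M = 0.662.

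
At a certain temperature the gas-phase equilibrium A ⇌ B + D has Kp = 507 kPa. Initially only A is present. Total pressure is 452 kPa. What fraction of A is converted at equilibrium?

Take 1 mol A as basis and let X be its fractional conversion, so ξ = X.
At extent ξ: n_A = 1 − X; n_B = X; n_D = X.
n_T = Σnᵢ = 1 + X.
With p_i = (n_i/n_T)P, Kp = p_B p_D / (p_A).
This yields a degree-2 equation in X; solving on (0,1), X = 0.727.

X = 0.727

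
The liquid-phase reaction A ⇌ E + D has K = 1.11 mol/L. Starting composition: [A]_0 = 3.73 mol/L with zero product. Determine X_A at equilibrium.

X = 0.417

Let X = conversion of A; extent ξ = 3.73·X mol/L.
Concentrations: [A] = 3.73 − 3.73X; [E] = 3.73X; [D] = 3.73X.
K = [E] [D] / ([A]).
Solving K = 1.11 for X ∈ (0,1): X = 0.417.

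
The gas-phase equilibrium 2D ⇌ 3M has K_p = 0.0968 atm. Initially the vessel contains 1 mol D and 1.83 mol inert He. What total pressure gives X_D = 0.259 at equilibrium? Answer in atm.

Let X = conversion of D (basis 1 mol D); extent of reaction ξ = 0.5X.
Moles: n_D = 1 − X; n_M = 1.5X; n_I = 1.83 (inert).
Total moles n_T = 2.83 + 0.5X.
K_p = p_M^3 / (p_D^2) with p_i = (n_i/n_T)·P.
At X = 0.259: the mole-fraction product g(X) = Π y_i^ν_i = 0.03608. Since K_p = g(X)·P^{1}, P = (K_p/g)^(1/1) = (0.0968/0.03608)^(1/1) = 2.68 atm.

P = 2.68 atm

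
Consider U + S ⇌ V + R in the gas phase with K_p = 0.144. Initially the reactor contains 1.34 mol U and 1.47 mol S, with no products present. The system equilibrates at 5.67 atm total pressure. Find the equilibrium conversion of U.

Let X = conversion of U (basis 1.34 mol U); extent of reaction ξ = 1.34X.
Moles: n_U = 1.34 − 1.34X; n_S = 1.47 − 1.34X; n_V = 1.34X; n_R = 1.34X.
Total moles n_T = 2.81 (Δν = 0, constant).
With p_i = (n_i/n_T)P, K_p = p_V p_R / (p_U p_S).
This yields a degree-2 equation in X; solving on (0,1), X = 0.288.

X = 0.288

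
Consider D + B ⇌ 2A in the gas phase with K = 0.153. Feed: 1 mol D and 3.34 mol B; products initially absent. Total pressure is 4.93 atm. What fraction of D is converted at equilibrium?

X = 0.288

Take 1 mol D as basis and let X be its fractional conversion, so ξ = X.
Species balance: n_D = 1 − X; n_B = 3.34 − X; n_A = 2X.
n_T stays at 4.34 (no change in mole number).
Mole fractions y_i = n_i/n_T; K = p_A^2 / (p_D p_B) with p_i = y_i·P.
Substituting and setting equal to 0.153 gives a polynomial in X; the root in (0,1) is X = 0.288.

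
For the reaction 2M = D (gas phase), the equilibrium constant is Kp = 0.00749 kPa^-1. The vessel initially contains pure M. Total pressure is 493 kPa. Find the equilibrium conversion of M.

X = 0.748

Basis: 1 mol M initially; let X = conversion of M. Extent ξ = 0.5X.
Moles: n_M = 1 − X; n_D = 0.5X.
n_T = Σnᵢ = 1 − 0.5X.
y_i = n_i/n_T, p_i = y_i·P. Kp = p_D / (p_M^2).
Setting this equal to 0.00749 kPa^-1 and taking the physical root (0 < X < 1) gives X = 0.748.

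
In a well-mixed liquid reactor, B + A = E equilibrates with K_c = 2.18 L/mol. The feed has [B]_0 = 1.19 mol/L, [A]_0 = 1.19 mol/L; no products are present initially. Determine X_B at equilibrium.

Let X = conversion of B; extent ξ = 1.19·X mol/L.
Concentrations: [B] = 1.19 − 1.19X; [A] = 1.19 − 1.19X; [E] = 1.19X.
K_c = [E] / ([B] [A]).
Equating to 2.18 L/mol: the physical root is X = 0.543.

X = 0.543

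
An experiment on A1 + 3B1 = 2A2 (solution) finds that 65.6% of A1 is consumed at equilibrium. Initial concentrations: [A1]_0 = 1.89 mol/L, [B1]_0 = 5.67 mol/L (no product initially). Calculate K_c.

Let X = conversion of A1.
Concentrations: [A1] = 1.89 − 1.89X; [B1] = 5.67 − 5.67X; [A2] = 3.78X.
At X = 0.656: [A1] = 0.65, [B1] = 1.95, [A2] = 2.48.
K_c = [A2]^2 / ([A1] [B1]^3) = 1.27 (mol/L)^-2.

K_c = 1.27 (mol/L)^-2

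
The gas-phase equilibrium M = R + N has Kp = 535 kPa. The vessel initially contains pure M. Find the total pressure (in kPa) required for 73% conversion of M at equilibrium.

P = 469 kPa

Let X = conversion of M (basis 1 mol M); extent of reaction ξ = X.
At extent ξ: n_M = 1 − X; n_R = X; n_N = X.
n_T = Σnᵢ = 1 + X.
Kp = p_R p_N / (p_M) with p_i = (n_i/n_T)·P.
At X = 0.73: the mole-fraction product g(X) = Π y_i^ν_i = 1.141. Since Kp = g(X)·P^{1}, P = (Kp/g)^(1/1) = (535/1.141)^(1/1) = 469 kPa.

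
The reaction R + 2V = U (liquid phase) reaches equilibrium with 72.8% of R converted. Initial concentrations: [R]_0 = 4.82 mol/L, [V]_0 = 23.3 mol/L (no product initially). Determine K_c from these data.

K_c = 0.0101 (mol/L)^-2

Let X = conversion of R.
Concentrations: [R] = 4.82 − 4.82X; [V] = 23.3 − 9.64X; [U] = 4.82X.
At X = 0.728: [R] = 1.31, [V] = 16.3, [U] = 3.51.
K_c = [U] / ([R] [V]^2) = 0.0101 (mol/L)^-2.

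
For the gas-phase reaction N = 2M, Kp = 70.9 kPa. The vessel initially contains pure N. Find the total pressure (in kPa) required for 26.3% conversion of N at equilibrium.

Take 1 mol N as basis and let X be its fractional conversion, so ξ = X.
Moles: n_N = 1 − X; n_M = 2X.
Total moles n_T = 1 + X.
Kp = p_M^2 / (p_N) with p_i = (n_i/n_T)·P.
At X = 0.263: the mole-fraction product g(X) = Π y_i^ν_i = 0.2972. Since Kp = g(X)·P^{1}, P = (Kp/g)^(1/1) = (70.9/0.2972)^(1/1) = 239 kPa.

P = 239 kPa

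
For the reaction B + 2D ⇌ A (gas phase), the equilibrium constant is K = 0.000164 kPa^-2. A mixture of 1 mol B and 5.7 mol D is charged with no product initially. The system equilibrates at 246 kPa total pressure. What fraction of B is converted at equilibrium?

Take 1 mol B as basis and let X be its fractional conversion, so ξ = X.
At extent ξ: n_B = 1 − X; n_D = 5.7 − 2X; n_A = X.
Summing: n_T = 6.7 − 2X.
With p_i = (n_i/n_T)P, K = p_A / (p_B p_D^2).
Equating to 0.000164 kPa^-2 and solving on 0 < X < 1: X = 0.864.

X = 0.864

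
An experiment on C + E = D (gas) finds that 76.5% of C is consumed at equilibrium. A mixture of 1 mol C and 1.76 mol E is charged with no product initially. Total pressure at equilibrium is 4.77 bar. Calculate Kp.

Basis: 1 mol C initially; let X = conversion of C. Extent ξ = X.
Mole table: n_C = 1 − X; n_E = 1.76 − X; n_D = X.
n_T = Σnᵢ = 2.76 − X.
At X = 0.765: n_C = 0.235, n_E = 0.995, n_D = 0.765, n_T = 2.
p_i = (n_i/n_T)·P. Kp = p_D / (p_C p_E) = 1.37 bar^-1.

Kp = 1.37 bar^-1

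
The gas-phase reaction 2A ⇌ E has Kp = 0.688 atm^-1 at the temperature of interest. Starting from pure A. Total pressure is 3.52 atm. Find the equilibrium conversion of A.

X = 0.694

Let X = conversion of A (basis 1 mol A); extent of reaction ξ = 0.5X.
Mole table: n_A = 1 − X; n_E = 0.5X.
Total moles n_T = 1 − 0.5X.
With p_i = (n_i/n_T)P, Kp = p_E / (p_A^2).
This yields a degree-2 equation in X; solving on (0,1), X = 0.694.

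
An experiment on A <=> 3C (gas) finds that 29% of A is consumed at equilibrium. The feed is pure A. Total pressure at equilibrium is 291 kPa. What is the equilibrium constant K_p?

K_p = 3.15e+04 kPa^2

Basis: 1 mol A initially; let X = conversion of A. Extent ξ = X.
At extent ξ: n_A = 1 − X; n_C = 3X.
Summing: n_T = 1 + 2X.
At X = 0.29: n_A = 0.71, n_C = 0.87, n_T = 1.58.
p_i = (n_i/n_T)·P. K_p = p_C^3 / (p_A) = 3.15e+04 kPa^2.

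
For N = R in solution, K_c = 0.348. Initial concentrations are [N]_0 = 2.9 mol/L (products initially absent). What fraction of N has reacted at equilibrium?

Let X = conversion of N; extent ξ = 2.9·X mol/L.
Concentrations: [N] = 2.9 − 2.9X; [R] = 2.9X.
K_c = [R] / ([N]).
Solving K_c = 0.348 for X ∈ (0,1): X = 0.258.

X = 0.258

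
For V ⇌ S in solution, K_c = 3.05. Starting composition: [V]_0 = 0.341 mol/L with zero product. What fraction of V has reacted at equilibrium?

Let X = conversion of V; extent ξ = 0.341·X mol/L.
Concentrations: [V] = 0.341 − 0.341X; [S] = 0.341X.
K_c = [S] / ([V]).
Setting equal to 3.05 and solving for X on (0,1) gives X = 0.753.

X = 0.753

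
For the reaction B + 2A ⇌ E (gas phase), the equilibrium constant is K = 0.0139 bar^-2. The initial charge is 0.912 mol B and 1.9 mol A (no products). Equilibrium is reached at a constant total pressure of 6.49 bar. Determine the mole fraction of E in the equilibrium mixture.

Let X = conversion of B (basis 0.912 mol B); extent of reaction ξ = 0.912X.
Mole table: n_B = 0.912 − 0.912X; n_A = 1.9 − 1.82X; n_E = 0.912X.
n_T = Σnᵢ = 2.81 − 1.82X.
Mole fractions y_i = n_i/n_T; K = p_E / (p_B p_A^2) with p_i = y_i·P.
This yields a degree-3 equation in X; solving on (0,1), X = 0.189.
Then n_E = 0.172, n_T = 2.47, so y_E = 0.070.

y_E = 0.070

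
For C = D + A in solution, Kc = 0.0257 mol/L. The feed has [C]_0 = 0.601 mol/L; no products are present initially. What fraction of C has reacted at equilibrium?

X = 0.187

Let X = conversion of C; extent ξ = 0.601·X mol/L.
Concentrations: [C] = 0.601 − 0.601X; [D] = 0.601X; [A] = 0.601X.
Kc = [D] [A] / ([C]).
Setting equal to 0.0257 and solving for X on (0,1) gives X = 0.187.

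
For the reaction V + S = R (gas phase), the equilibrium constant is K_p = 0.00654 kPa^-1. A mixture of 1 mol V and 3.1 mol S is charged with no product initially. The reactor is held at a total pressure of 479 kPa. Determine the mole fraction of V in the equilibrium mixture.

y_V = 0.091

Basis: 1 mol V initially; let X = conversion of V. Extent ξ = X.
At extent ξ: n_V = 1 − X; n_S = 3.1 − X; n_R = X.
n_T = Σnᵢ = 4.1 − X.
Mole fractions y_i = n_i/n_T; K_p = p_R / (p_V p_S) with p_i = y_i·P.
Equating to 0.00654 kPa^-1 and solving on 0 < X < 1: X = 0.689.
Then n_V = 0.311, n_T = 3.41, so y_V = 0.091.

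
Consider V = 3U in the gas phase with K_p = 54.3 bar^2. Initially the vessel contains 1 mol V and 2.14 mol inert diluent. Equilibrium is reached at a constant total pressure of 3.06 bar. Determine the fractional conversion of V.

X = 0.871

Let X = conversion of V (basis 1 mol V); extent of reaction ξ = X.
Mole table: n_V = 1 − X; n_U = 3X; n_I = 2.14 (inert).
n_T = Σnᵢ = 3.14 + 2X.
With p_i = (n_i/n_T)P, K_p = p_U^3 / (p_V).
Setting this equal to 54.3 bar^2 and taking the physical root (0 < X < 1) gives X = 0.871.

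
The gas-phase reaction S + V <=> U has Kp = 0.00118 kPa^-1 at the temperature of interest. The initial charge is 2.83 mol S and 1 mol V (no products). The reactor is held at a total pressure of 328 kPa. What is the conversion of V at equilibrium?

Take 1 mol V as basis and let X be its fractional conversion, so ξ = X.
Species balance: n_S = 2.83 − X; n_V = 1 − X; n_U = X.
Summing: n_T = 3.83 − X.
y_i = n_i/n_T, p_i = y_i·P. Kp = p_U / (p_S p_V).
Equating to 0.00118 kPa^-1 and solving on 0 < X < 1: X = 0.219.

X = 0.219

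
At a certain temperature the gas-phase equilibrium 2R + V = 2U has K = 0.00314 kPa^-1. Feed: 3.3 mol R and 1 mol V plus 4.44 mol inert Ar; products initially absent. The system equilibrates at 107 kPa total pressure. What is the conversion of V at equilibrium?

Let X = conversion of V (basis 1 mol V); extent of reaction ξ = X.
At extent ξ: n_R = 3.3 − 2X; n_V = 1 − X; n_U = 2X; n_I = 4.44 (inert).
Total moles n_T = 8.74 − X.
Mole fractions y_i = n_i/n_T; K = p_U^2 / (p_R^2 p_V) with p_i = y_i·P.
Substituting and setting equal to 0.00314 kPa^-1 gives a polynomial in X; the root in (0,1) is X = 0.243.

X = 0.243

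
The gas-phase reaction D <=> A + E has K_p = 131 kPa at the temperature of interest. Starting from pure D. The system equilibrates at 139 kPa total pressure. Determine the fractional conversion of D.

X = 0.697

Let X = conversion of D (basis 1 mol D); extent of reaction ξ = X.
Species balance: n_D = 1 − X; n_A = X; n_E = X.
n_T = Σnᵢ = 1 + X.
With p_i = (n_i/n_T)P, K_p = p_A p_E / (p_D).
This yields a degree-2 equation in X; solving on (0,1), X = 0.697.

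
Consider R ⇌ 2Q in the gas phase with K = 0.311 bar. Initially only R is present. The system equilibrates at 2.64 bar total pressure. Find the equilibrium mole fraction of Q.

y_Q = 0.289

Basis: 1 mol R initially; let X = conversion of R. Extent ξ = X.
Moles: n_R = 1 − X; n_Q = 2X.
Total moles n_T = 1 + X.
y_i = n_i/n_T, p_i = y_i·P. K = p_Q^2 / (p_R).
Setting this equal to 0.311 bar and taking the physical root (0 < X < 1) gives X = 0.169.
Then n_Q = 0.338, n_T = 1.17, so y_Q = 0.289.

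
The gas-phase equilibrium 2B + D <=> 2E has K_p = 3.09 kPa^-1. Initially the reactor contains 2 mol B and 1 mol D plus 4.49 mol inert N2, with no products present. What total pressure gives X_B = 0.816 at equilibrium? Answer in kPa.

P = 231 kPa

Basis: 2 mol B initially; let X = conversion of B. Extent ξ = X.
Moles: n_B = 2 − 2X; n_D = 1 − X; n_E = 2X; n_I = 4.49 (inert).
Total moles n_T = 7.49 − X.
K_p = p_E^2 / (p_B^2 p_D) with p_i = (n_i/n_T)·P.
At X = 0.816: the mole-fraction product g(X) = Π y_i^ν_i = 713.4. Since K_p = g(X)·P^{-1}, P = (g/K_p)^(1/1) = (713.4/3.09)^(1/1) = 231 kPa.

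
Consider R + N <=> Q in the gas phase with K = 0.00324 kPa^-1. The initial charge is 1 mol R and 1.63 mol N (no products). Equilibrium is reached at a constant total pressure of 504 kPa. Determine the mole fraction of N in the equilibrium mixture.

Let X = conversion of R (basis 1 mol R); extent of reaction ξ = X.
Species balance: n_R = 1 − X; n_N = 1.63 − X; n_Q = X.
Total moles n_T = 2.63 − X.
y_i = n_i/n_T, p_i = y_i·P. K = p_Q / (p_R p_N).
Equating to 0.00324 kPa^-1 and solving on 0 < X < 1: X = 0.467.
Then n_N = 1.16, n_T = 2.16, so y_N = 0.538.

y_N = 0.538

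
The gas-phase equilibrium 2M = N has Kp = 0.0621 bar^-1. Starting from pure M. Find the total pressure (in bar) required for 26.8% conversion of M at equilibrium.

P = 3.49 bar

Take 1 mol M as basis and let X be its fractional conversion, so ξ = 0.5X.
Mole table: n_M = 1 − X; n_N = 0.5X.
n_T = Σnᵢ = 1 − 0.5X.
Kp = p_N / (p_M^2) with p_i = (n_i/n_T)·P.
At X = 0.268: the mole-fraction product g(X) = Π y_i^ν_i = 0.2166. Since Kp = g(X)·P^{-1}, P = (g/Kp)^(1/1) = (0.2166/0.0621)^(1/1) = 3.49 bar.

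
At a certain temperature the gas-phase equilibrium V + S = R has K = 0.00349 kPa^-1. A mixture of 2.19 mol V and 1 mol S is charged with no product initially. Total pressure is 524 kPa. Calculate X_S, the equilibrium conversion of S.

X = 0.533

Basis: 1 mol S initially; let X = conversion of S. Extent ξ = X.
Moles: n_V = 2.19 − X; n_S = 1 − X; n_R = X.
Total moles n_T = 3.19 − X.
y_i = n_i/n_T, p_i = y_i·P. K = p_R / (p_V p_S).
This yields a degree-2 equation in X; solving on (0,1), X = 0.533.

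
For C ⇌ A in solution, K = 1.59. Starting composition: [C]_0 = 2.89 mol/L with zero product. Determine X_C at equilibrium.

X = 0.614

Let X = conversion of C; extent ξ = 2.89·X mol/L.
Concentrations: [C] = 2.89 − 2.89X; [A] = 2.89X.
K = [A] / ([C]).
This equals 1.59 at X = 0.614 (the root in 0 < X < 1).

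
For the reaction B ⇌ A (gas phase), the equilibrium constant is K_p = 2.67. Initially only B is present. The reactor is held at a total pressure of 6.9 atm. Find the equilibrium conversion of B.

Let X = conversion of B (basis 1 mol B); extent of reaction ξ = X.
Mole table: n_B = 1 − X; n_A = X.
Since Δν = 0, n_T = 1 throughout.
With p_i = (n_i/n_T)P, K_p = p_A / (p_B).
Substituting and setting equal to 2.67 gives a polynomial in X; the root in (0,1) is X = 0.728.

X = 0.728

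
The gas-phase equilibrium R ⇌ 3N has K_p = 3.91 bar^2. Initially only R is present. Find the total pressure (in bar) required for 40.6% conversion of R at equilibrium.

Basis: 1 mol R initially; let X = conversion of R. Extent ξ = X.
Moles: n_R = 1 − X; n_N = 3X.
Summing: n_T = 1 + 2X.
K_p = p_N^3 / (p_R) with p_i = (n_i/n_T)·P.
At X = 0.406: the mole-fraction product g(X) = Π y_i^ν_i = 0.9265. Since K_p = g(X)·P^{2}, P = (K_p/g)^(1/2) = (3.91/0.9265)^(1/2) = 2.05 bar.

P = 2.05 bar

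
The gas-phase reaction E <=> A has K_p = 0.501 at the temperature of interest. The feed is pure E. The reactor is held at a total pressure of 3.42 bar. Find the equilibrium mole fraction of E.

Take 1 mol E as basis and let X be its fractional conversion, so ξ = X.
Mole table: n_E = 1 − X; n_A = X.
n_T stays at 1 (no change in mole number).
With p_i = (n_i/n_T)P, K_p = p_A / (p_E).
Substituting and setting equal to 0.501 gives a polynomial in X; the root in (0,1) is X = 0.334.
Then n_E = 0.666, n_T = 1, so y_E = 0.666.

y_E = 0.666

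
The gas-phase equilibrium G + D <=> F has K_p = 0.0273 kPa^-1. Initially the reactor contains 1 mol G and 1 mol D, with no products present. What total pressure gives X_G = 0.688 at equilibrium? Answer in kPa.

P = 340 kPa

Let X = conversion of G (basis 1 mol G); extent of reaction ξ = X.
Species balance: n_G = 1 − X; n_D = 1 − X; n_F = X.
Summing: n_T = 2 − X.
K_p = p_F / (p_G p_D) with p_i = (n_i/n_T)·P.
At X = 0.688: the mole-fraction product g(X) = Π y_i^ν_i = 9.273. Since K_p = g(X)·P^{-1}, P = (g/K_p)^(1/1) = (9.273/0.0273)^(1/1) = 340 kPa.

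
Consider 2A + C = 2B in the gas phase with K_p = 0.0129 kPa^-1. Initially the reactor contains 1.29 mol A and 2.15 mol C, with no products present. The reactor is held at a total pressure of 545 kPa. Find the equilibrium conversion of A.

X = 0.667

Take 1.29 mol A as basis and let X be its fractional conversion, so ξ = 0.645X.
Moles: n_A = 1.29 − 1.29X; n_C = 2.15 − 0.645X; n_B = 1.29X.
Summing: n_T = 3.44 − 0.645X.
Mole fractions y_i = n_i/n_T; K_p = p_B^2 / (p_A^2 p_C) with p_i = y_i·P.
Substituting and setting equal to 0.0129 kPa^-1 gives a polynomial in X; the root in (0,1) is X = 0.667.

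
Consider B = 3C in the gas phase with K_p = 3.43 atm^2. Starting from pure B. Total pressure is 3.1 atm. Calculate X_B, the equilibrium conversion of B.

Basis: 1 mol B initially; let X = conversion of B. Extent ξ = X.
Moles: n_B = 1 − X; n_C = 3X.
Summing: n_T = 1 + 2X.
Mole fractions y_i = n_i/n_T; K_p = p_C^3 / (p_B) with p_i = y_i·P.
Setting this equal to 3.43 atm^2 and taking the physical root (0 < X < 1) gives X = 0.286.

X = 0.286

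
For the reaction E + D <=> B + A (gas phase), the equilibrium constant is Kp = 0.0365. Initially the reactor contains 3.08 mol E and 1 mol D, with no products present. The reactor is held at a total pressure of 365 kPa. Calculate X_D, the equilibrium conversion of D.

Take 1 mol D as basis and let X be its fractional conversion, so ξ = X.
Moles: n_E = 3.08 − X; n_D = 1 − X; n_B = X; n_A = X.
Since Δν = 0, n_T = 4.08 throughout.
With p_i = (n_i/n_T)P, Kp = p_B p_A / (p_E p_D).
Setting this equal to 0.0365 and taking the physical root (0 < X < 1) gives X = 0.273.

X = 0.273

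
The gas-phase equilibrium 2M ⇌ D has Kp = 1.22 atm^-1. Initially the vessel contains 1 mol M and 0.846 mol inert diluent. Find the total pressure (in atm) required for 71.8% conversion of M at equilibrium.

Basis: 1 mol M initially; let X = conversion of M. Extent ξ = 0.5X.
Mole table: n_M = 1 − X; n_D = 0.5X; n_I = 0.846 (inert).
Total moles n_T = 1.85 − 0.5X.
Kp = p_D / (p_M^2) with p_i = (n_i/n_T)·P.
At X = 0.718: the mole-fraction product g(X) = Π y_i^ν_i = 6.713. Since Kp = g(X)·P^{-1}, P = (g/Kp)^(1/1) = (6.713/1.22)^(1/1) = 5.5 atm.

P = 5.5 atm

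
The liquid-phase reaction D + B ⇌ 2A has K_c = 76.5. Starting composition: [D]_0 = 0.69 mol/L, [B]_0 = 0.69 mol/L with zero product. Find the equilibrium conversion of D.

X = 0.814

Let X = conversion of D; extent ξ = 0.69·X mol/L.
Concentrations: [D] = 0.69 − 0.69X; [B] = 0.69 − 0.69X; [A] = 1.38X.
K_c = [A]^2 / ([D] [B]).
This equals 76.5 at X = 0.814 (the root in 0 < X < 1).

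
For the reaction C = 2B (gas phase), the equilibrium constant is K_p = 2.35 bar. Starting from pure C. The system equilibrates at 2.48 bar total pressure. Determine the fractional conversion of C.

X = 0.438

Let X = conversion of C (basis 1 mol C); extent of reaction ξ = X.
Mole table: n_C = 1 − X; n_B = 2X.
Total moles n_T = 1 + X.
Mole fractions y_i = n_i/n_T; K_p = p_B^2 / (p_C) with p_i = y_i·P.
Setting this equal to 2.35 bar and taking the physical root (0 < X < 1) gives X = 0.438.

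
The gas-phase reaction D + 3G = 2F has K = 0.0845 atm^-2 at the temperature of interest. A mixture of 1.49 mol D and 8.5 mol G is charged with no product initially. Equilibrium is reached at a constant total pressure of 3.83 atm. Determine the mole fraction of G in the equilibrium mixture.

Take 1.49 mol D as basis and let X be its fractional conversion, so ξ = 1.49X.
Moles: n_D = 1.49 − 1.49X; n_G = 8.5 − 4.47X; n_F = 2.98X.
Total moles n_T = 9.99 − 2.98X.
y_i = n_i/n_T, p_i = y_i·P. K = p_F^2 / (p_D p_G^3).
Setting this equal to 0.0845 atm^-2 and taking the physical root (0 < X < 1) gives X = 0.547.
Then n_G = 6.05, n_T = 8.36, so y_G = 0.724.

y_G = 0.724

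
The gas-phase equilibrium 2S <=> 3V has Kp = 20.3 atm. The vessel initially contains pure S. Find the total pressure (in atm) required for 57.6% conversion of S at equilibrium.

P = 7.29 atm

Take 1 mol S as basis and let X be its fractional conversion, so ξ = 0.5X.
Moles: n_S = 1 − X; n_V = 1.5X.
n_T = Σnᵢ = 1 + 0.5X.
Kp = p_V^3 / (p_S^2) with p_i = (n_i/n_T)·P.
At X = 0.576: the mole-fraction product g(X) = Π y_i^ν_i = 2.785. Since Kp = g(X)·P^{1}, P = (Kp/g)^(1/1) = (20.3/2.785)^(1/1) = 7.29 atm.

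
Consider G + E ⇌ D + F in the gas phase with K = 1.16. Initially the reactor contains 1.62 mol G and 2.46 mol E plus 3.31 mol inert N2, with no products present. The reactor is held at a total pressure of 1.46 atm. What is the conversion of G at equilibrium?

X = 0.624

Basis: 1.62 mol G initially; let X = conversion of G. Extent ξ = 1.62X.
Mole table: n_G = 1.62 − 1.62X; n_E = 2.46 − 1.62X; n_D = 1.62X; n_F = 1.62X; n_I = 3.31 (inert).
Total moles n_T = 7.39 (Δν = 0, constant).
y_i = n_i/n_T, p_i = y_i·P. K = p_D p_F / (p_G p_E).
Equating to 1.16 and solving on 0 < X < 1: X = 0.624.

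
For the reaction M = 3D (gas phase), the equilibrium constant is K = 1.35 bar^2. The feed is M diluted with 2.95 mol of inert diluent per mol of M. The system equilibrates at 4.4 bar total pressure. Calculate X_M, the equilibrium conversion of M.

X = 0.332

Take 1 mol M as basis and let X be its fractional conversion, so ξ = X.
Mole table: n_M = 1 − X; n_D = 3X; n_I = 2.95 (inert).
Total moles n_T = 3.95 + 2X.
Mole fractions y_i = n_i/n_T; K = p_D^3 / (p_M) with p_i = y_i·P.
Setting this equal to 1.35 bar^2 and taking the physical root (0 < X < 1) gives X = 0.332.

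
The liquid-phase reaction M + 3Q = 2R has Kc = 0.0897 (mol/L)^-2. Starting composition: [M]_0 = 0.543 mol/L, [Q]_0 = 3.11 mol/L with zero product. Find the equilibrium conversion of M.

Let X = conversion of M; extent ξ = 0.543·X mol/L.
Concentrations: [M] = 0.543 − 0.543X; [Q] = 3.11 − 1.63X; [R] = 1.09X.
Kc = [R]^2 / ([M] [Q]^3).
Solving Kc = 0.0897 for X ∈ (0,1): X = 0.500.

X = 0.500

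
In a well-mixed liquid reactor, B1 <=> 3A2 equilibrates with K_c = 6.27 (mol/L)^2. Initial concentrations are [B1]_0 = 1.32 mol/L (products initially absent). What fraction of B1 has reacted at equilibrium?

X = 0.425

Let X = conversion of B1; extent ξ = 1.32·X mol/L.
Concentrations: [B1] = 1.32 − 1.32X; [A2] = 3.96X.
K_c = [A2]^3 / ([B1]).
This equals 6.27 at X = 0.425 (the root in 0 < X < 1).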